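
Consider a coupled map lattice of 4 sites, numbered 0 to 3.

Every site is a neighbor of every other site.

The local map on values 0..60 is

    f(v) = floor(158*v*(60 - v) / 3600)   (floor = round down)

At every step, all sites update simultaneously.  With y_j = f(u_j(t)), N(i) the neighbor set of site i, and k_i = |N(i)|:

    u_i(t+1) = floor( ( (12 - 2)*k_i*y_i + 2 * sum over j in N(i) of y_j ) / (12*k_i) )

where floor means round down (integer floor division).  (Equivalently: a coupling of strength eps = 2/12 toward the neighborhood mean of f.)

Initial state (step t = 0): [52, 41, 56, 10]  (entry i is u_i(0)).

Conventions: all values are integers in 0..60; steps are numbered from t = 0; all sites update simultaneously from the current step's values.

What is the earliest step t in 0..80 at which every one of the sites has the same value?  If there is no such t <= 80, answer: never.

Answer: 4
Key observation: Synchronization is absorbing here: once all sites are equal they stay equal, and step 4 is the first all-equal step.

Derivation:
t=0: [52, 41, 56, 10]  (not all equal)
t=1: [18, 31, 11, 20]  (not all equal)
t=2: [32, 37, 25, 34]  (not all equal)
t=3: [38, 37, 38, 38]  (not all equal)
t=4: [36, 36, 36, 36]  (all equal)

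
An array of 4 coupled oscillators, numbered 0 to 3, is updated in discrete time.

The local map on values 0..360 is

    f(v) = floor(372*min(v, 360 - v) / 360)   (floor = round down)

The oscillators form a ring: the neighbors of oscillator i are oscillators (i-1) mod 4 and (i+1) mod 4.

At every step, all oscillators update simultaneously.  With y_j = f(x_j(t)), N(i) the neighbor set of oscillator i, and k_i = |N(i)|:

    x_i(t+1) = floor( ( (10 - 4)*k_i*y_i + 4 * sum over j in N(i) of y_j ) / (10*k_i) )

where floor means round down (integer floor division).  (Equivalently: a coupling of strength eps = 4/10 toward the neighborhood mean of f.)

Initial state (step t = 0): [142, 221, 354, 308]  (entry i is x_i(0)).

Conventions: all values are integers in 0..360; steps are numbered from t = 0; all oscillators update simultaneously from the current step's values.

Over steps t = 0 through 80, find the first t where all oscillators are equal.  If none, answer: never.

Simulating step by step:
t=0: [142, 221, 354, 308]  (not all equal)
t=1: [126, 116, 42, 62]  (not all equal)
t=2: [114, 106, 62, 73]  (not all equal)
t=3: [107, 101, 75, 81]  (not all equal)
t=4: [103, 99, 83, 87]  (not all equal)
t=5: [101, 99, 89, 91]  (not all equal)
t=6: [101, 100, 93, 95]  (not all equal)
t=7: [102, 101, 97, 98]  (not all equal)
t=8: [104, 103, 101, 101]  (not all equal)
t=9: [106, 105, 104, 104]  (not all equal)
t=10: [108, 108, 107, 107]  (not all equal)
t=11: [110, 110, 110, 110]  (all equal)

Answer: 11
Key observation: Synchronization is absorbing here: once all oscillators are equal they stay equal, and step 11 is the first all-equal step.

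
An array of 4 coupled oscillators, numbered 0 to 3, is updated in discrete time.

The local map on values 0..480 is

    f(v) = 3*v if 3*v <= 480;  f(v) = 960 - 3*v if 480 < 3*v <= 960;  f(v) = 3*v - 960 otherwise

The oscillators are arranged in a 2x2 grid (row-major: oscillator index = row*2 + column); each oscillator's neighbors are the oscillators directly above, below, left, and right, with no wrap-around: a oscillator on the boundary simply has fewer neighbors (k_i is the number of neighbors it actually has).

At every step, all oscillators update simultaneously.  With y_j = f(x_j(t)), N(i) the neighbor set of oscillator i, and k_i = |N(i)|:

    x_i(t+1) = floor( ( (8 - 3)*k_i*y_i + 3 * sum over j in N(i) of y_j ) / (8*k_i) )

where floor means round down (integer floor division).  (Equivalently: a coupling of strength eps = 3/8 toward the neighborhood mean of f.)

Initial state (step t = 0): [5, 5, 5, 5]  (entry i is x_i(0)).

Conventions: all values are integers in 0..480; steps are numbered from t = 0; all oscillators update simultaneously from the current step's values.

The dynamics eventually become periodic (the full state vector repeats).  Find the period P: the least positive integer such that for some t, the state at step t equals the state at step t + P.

Answer: 16
Key observation: The state at step 1, [15, 15, 15, 15], reappears at step 17 — and no state repeats earlier — so the cycle the system enters has period 16.

Derivation:
t=0: [5, 5, 5, 5]
t=1: [15, 15, 15, 15]
t=2: [45, 45, 45, 45]
t=3: [135, 135, 135, 135]
t=4: [405, 405, 405, 405]
t=5: [255, 255, 255, 255]
t=6: [195, 195, 195, 195]
t=7: [375, 375, 375, 375]
t=8: [165, 165, 165, 165]
t=9: [465, 465, 465, 465]
t=10: [435, 435, 435, 435]
t=11: [345, 345, 345, 345]
t=12: [75, 75, 75, 75]
t=13: [225, 225, 225, 225]
t=14: [285, 285, 285, 285]
t=15: [105, 105, 105, 105]
t=16: [315, 315, 315, 315]
t=17: [15, 15, 15, 15]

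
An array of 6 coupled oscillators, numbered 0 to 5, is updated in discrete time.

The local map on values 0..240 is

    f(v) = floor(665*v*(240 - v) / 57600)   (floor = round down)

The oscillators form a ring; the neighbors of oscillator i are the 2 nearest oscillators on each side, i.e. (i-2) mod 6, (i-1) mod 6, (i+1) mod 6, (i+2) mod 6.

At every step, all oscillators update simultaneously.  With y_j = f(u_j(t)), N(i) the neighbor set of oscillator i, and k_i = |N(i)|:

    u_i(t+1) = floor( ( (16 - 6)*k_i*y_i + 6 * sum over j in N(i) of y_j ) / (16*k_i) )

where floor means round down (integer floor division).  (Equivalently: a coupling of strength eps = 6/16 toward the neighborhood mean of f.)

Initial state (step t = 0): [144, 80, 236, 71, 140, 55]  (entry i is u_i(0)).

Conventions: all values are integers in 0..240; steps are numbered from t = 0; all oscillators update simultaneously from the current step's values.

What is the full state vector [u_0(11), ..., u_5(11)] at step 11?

Answer: [152, 152, 152, 152, 152, 152]

Derivation:
t=0: [144, 80, 236, 71, 140, 55]
t=1: [140, 131, 62, 127, 140, 129]
t=2: [158, 160, 140, 160, 158, 164]
t=3: [149, 148, 156, 148, 149, 144]
t=4: [155, 156, 153, 156, 155, 158]
t=5: [151, 151, 152, 151, 151, 149]
t=6: [155, 155, 154, 155, 155, 155]
t=7: [152, 152, 152, 152, 152, 152]
t=8: [154, 154, 154, 154, 154, 154]
t=9: [152, 152, 152, 152, 152, 152]
t=10: [154, 154, 154, 154, 154, 154]
t=11: [152, 152, 152, 152, 152, 152]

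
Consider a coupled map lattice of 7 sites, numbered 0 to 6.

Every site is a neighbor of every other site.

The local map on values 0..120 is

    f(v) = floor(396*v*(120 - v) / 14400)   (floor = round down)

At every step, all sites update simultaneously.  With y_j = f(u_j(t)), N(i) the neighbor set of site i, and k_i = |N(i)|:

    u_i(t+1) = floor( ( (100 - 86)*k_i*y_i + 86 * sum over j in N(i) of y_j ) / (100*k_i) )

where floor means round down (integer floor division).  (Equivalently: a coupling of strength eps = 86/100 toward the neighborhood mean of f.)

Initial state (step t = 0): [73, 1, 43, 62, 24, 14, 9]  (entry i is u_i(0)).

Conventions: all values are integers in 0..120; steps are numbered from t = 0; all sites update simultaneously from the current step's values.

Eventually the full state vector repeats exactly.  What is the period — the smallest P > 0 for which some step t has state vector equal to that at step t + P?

Answer: 2
Key observation: The state at step 1, [59, 59, 59, 59, 59, 59, 59], reappears at step 3 — and no state repeats earlier — so the cycle the system enters has period 2.

Derivation:
t=0: [73, 1, 43, 62, 24, 14, 9]
t=1: [59, 59, 59, 59, 59, 59, 59]
t=2: [98, 98, 98, 98, 98, 98, 98]
t=3: [59, 59, 59, 59, 59, 59, 59]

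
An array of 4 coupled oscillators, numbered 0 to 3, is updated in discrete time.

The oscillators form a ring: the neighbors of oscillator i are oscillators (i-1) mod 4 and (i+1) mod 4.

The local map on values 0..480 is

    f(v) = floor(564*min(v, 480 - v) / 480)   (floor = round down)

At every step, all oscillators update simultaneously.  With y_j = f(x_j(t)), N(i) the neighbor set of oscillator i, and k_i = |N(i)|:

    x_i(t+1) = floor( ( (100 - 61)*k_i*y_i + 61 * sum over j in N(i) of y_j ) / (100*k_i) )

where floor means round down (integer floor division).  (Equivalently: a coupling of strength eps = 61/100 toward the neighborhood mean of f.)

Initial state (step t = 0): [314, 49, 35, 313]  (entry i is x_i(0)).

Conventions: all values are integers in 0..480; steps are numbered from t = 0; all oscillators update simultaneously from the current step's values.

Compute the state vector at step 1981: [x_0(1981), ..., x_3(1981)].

Simulating step by step:
t=0: [314, 49, 35, 313]
t=1: [153, 94, 93, 148]
t=2: [156, 130, 128, 155]
t=3: [173, 160, 160, 172]
t=4: [198, 192, 192, 198]
t=5: [229, 227, 227, 229]
t=6: [268, 266, 266, 268]
t=7: [249, 250, 250, 249]
t=8: [270, 270, 270, 270]
t=9: [246, 246, 246, 246]
t=10: [274, 274, 274, 274]
t=11: [242, 242, 242, 242]
t=12: [279, 279, 279, 279]
t=13: [236, 236, 236, 236]
t=14: [277, 277, 277, 277]
t=15: [238, 238, 238, 238]
t=16: [279, 279, 279, 279]

Answer: [236, 236, 236, 236]
Key observation: The state at step 12, [279, 279, 279, 279], reappears at step 16: the system is in a cycle of period 4 from step 12 on.  Therefore the state at step 1981 equals the state at step 12 + ((1981 - 12) mod 4) = 13, which is [236, 236, 236, 236].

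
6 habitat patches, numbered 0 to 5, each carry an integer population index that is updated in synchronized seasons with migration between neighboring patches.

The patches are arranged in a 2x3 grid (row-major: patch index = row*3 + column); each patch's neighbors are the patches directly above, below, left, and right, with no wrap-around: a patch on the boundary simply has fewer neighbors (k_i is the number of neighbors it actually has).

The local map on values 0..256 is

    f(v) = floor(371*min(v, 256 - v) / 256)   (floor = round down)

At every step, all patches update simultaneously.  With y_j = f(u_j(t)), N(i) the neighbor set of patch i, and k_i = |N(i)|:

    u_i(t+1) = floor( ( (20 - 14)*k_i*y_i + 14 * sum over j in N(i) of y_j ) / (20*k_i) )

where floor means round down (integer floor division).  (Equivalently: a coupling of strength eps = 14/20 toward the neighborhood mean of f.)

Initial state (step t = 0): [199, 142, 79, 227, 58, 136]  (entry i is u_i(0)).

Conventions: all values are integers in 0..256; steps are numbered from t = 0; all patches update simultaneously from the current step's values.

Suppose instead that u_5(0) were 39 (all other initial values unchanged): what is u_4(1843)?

Answer: u_4(1843) = 140
Key observation: The state at step 25, [155, 155, 155, 155, 155, 155], reappears at step 36: the system is in a cycle of period 11 from step 25 on.  Therefore the state at step 1843 equals the state at step 25 + ((1843 - 25) mod 11) = 28, which is [140, 140, 140, 140, 140, 140].

Derivation:
t=0: [199, 142, 79, 227, 58, 39]
t=1: [97, 114, 111, 70, 86, 86]
t=2: [135, 148, 149, 122, 128, 136]
t=3: [168, 166, 161, 178, 173, 170]
t=4: [123, 128, 130, 120, 121, 127]
t=5: [178, 180, 183, 175, 178, 180]
t=6: [113, 110, 108, 114, 112, 109]
t=7: [162, 159, 157, 163, 160, 158]
t=8: [136, 139, 141, 136, 138, 141]
t=9: [171, 169, 167, 172, 169, 167]
t=10: [123, 125, 127, 123, 125, 127]
t=11: [179, 181, 182, 179, 181, 182]
t=12: [109, 108, 107, 109, 108, 107]
t=13: [156, 156, 155, 156, 156, 155]
t=14: [144, 144, 145, 144, 144, 145]
t=15: [162, 161, 160, 162, 161, 160]
t=16: [136, 137, 138, 136, 137, 138]
t=17: [172, 172, 171, 172, 172, 171]
t=18: [121, 121, 122, 121, 121, 122]
t=19: [175, 175, 175, 175, 175, 175]
t=20: [117, 117, 117, 117, 117, 117]
t=21: [169, 169, 169, 169, 169, 169]
t=22: [126, 126, 126, 126, 126, 126]
t=23: [182, 182, 182, 182, 182, 182]
t=24: [107, 107, 107, 107, 107, 107]
t=25: [155, 155, 155, 155, 155, 155]
t=26: [146, 146, 146, 146, 146, 146]
t=27: [159, 159, 159, 159, 159, 159]
t=28: [140, 140, 140, 140, 140, 140]
t=29: [168, 168, 168, 168, 168, 168]
t=30: [127, 127, 127, 127, 127, 127]
t=31: [184, 184, 184, 184, 184, 184]
t=32: [104, 104, 104, 104, 104, 104]
t=33: [150, 150, 150, 150, 150, 150]
t=34: [153, 153, 153, 153, 153, 153]
t=35: [149, 149, 149, 149, 149, 149]
t=36: [155, 155, 155, 155, 155, 155]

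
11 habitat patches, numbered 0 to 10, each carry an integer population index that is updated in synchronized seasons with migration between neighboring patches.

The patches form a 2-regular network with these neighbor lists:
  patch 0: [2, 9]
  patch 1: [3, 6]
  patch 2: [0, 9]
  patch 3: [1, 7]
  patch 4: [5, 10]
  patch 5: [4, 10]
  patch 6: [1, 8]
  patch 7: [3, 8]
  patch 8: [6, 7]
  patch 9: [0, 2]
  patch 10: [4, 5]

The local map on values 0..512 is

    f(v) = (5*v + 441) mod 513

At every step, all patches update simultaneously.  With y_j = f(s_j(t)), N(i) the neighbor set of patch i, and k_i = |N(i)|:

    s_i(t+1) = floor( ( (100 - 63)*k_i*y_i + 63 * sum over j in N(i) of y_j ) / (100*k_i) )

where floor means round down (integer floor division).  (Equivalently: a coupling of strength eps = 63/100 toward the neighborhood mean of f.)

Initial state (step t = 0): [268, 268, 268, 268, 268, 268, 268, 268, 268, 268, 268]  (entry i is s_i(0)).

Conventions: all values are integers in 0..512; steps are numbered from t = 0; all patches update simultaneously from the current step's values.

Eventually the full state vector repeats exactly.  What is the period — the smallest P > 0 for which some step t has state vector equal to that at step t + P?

Answer: 18
Key observation: The state at step 0, [268, 268, 268, 268, 268, 268, 268, 268, 268, 268, 268], reappears at step 18 — and no state repeats earlier — so the cycle the system enters has period 18.

Derivation:
t=0: [268, 268, 268, 268, 268, 268, 268, 268, 268, 268, 268]
t=1: [242, 242, 242, 242, 242, 242, 242, 242, 242, 242, 242]
t=2: [112, 112, 112, 112, 112, 112, 112, 112, 112, 112, 112]
t=3: [488, 488, 488, 488, 488, 488, 488, 488, 488, 488, 488]
t=4: [316, 316, 316, 316, 316, 316, 316, 316, 316, 316, 316]
t=5: [482, 482, 482, 482, 482, 482, 482, 482, 482, 482, 482]
t=6: [286, 286, 286, 286, 286, 286, 286, 286, 286, 286, 286]
t=7: [332, 332, 332, 332, 332, 332, 332, 332, 332, 332, 332]
t=8: [49, 49, 49, 49, 49, 49, 49, 49, 49, 49, 49]
t=9: [173, 173, 173, 173, 173, 173, 173, 173, 173, 173, 173]
t=10: [280, 280, 280, 280, 280, 280, 280, 280, 280, 280, 280]
t=11: [302, 302, 302, 302, 302, 302, 302, 302, 302, 302, 302]
t=12: [412, 412, 412, 412, 412, 412, 412, 412, 412, 412, 412]
t=13: [449, 449, 449, 449, 449, 449, 449, 449, 449, 449, 449]
t=14: [121, 121, 121, 121, 121, 121, 121, 121, 121, 121, 121]
t=15: [20, 20, 20, 20, 20, 20, 20, 20, 20, 20, 20]
t=16: [28, 28, 28, 28, 28, 28, 28, 28, 28, 28, 28]
t=17: [68, 68, 68, 68, 68, 68, 68, 68, 68, 68, 68]
t=18: [268, 268, 268, 268, 268, 268, 268, 268, 268, 268, 268]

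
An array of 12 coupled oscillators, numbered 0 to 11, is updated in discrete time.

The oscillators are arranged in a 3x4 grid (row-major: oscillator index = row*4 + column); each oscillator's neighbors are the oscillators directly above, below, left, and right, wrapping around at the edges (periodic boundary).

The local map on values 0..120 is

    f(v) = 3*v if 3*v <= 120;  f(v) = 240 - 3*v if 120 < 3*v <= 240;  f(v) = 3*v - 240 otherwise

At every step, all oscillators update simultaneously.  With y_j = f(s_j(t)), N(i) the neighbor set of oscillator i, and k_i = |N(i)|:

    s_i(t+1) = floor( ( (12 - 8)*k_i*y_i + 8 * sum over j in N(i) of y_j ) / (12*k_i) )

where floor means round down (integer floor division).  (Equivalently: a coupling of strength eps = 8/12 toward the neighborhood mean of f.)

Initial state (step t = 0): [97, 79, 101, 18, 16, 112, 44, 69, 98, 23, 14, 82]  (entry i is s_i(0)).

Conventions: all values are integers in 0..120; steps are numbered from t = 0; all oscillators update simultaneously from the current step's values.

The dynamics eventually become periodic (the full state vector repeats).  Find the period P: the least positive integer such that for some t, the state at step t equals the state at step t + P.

Answer: 2
Key observation: The state at step 23, [72, 72, 72, 72, 72, 72, 72, 72, 72, 72, 72, 72], reappears at step 25 — and no state repeats earlier — so the cycle the system enters has period 2.

Derivation:
t=0: [97, 79, 101, 18, 16, 112, 44, 69, 98, 23, 14, 82]
t=1: [43, 47, 55, 43, 55, 70, 75, 47, 47, 55, 55, 32]
t=2: [101, 81, 75, 100, 81, 54, 51, 82, 92, 75, 68, 96]
t=3: [38, 29, 36, 42, 31, 44, 51, 35, 33, 30, 39, 39]
t=4: [103, 99, 103, 112, 102, 95, 102, 103, 102, 98, 106, 111]
t=5: [70, 58, 72, 82, 63, 55, 65, 76, 69, 59, 73, 82]
t=6: [36, 54, 31, 14, 42, 62, 37, 22, 36, 53, 30, 14]
t=7: [93, 82, 84, 65, 94, 82, 87, 73, 93, 82, 84, 65]
t=8: [35, 12, 18, 34, 31, 14, 15, 32, 35, 12, 18, 34]
t=9: [91, 51, 57, 93, 89, 49, 56, 89, 91, 51, 57, 93]
t=10: [42, 76, 67, 41, 40, 76, 67, 38, 42, 76, 67, 41]
t=11: [98, 33, 47, 103, 99, 34, 47, 103, 98, 33, 47, 103]
t=12: [64, 92, 94, 71, 65, 93, 94, 72, 64, 92, 94, 71]
t=13: [42, 39, 38, 32, 41, 39, 38, 31, 42, 39, 38, 32]
t=14: [112, 116, 111, 101, 112, 116, 111, 101, 112, 116, 111, 101]
t=15: [92, 103, 90, 73, 92, 103, 90, 73, 92, 103, 90, 73]
t=16: [39, 57, 35, 25, 39, 57, 35, 25, 39, 57, 35, 25]
t=17: [102, 83, 94, 87, 102, 83, 94, 87, 102, 83, 94, 87]
t=18: [49, 24, 33, 32, 49, 24, 33, 32, 49, 24, 33, 32]
t=19: [90, 80, 94, 96, 90, 80, 94, 96, 90, 80, 94, 96]
t=20: [28, 12, 36, 44, 28, 12, 36, 44, 28, 12, 36, 44]
t=21: [80, 56, 96, 104, 80, 56, 96, 104, 80, 56, 96, 104]
t=22: [24, 56, 56, 56, 24, 56, 56, 56, 24, 56, 56, 56]
t=23: [72, 72, 72, 72, 72, 72, 72, 72, 72, 72, 72, 72]
t=24: [24, 24, 24, 24, 24, 24, 24, 24, 24, 24, 24, 24]
t=25: [72, 72, 72, 72, 72, 72, 72, 72, 72, 72, 72, 72]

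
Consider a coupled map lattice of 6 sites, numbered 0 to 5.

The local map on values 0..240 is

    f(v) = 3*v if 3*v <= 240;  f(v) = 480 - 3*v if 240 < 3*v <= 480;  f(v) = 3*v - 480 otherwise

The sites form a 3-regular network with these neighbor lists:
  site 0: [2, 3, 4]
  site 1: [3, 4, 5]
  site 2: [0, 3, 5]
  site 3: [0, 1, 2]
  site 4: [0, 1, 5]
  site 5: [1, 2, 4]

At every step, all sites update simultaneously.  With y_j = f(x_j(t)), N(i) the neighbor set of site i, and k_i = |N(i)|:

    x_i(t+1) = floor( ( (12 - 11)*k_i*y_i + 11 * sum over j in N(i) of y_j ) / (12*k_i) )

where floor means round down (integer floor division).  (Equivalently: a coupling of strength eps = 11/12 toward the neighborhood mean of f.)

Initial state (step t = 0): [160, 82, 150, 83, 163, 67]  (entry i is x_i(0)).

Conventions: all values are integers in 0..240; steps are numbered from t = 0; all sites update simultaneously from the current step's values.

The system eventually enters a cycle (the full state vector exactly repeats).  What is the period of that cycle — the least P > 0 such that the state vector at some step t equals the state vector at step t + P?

Answer: 2
Key observation: The state at step 28, [60, 60, 61, 60, 60, 61], reappears at step 30 — and no state repeats earlier — so the cycle the system enters has period 2.

Derivation:
t=0: [160, 82, 150, 83, 163, 67]
t=1: [82, 154, 134, 99, 133, 100]
t=2: [124, 137, 188, 116, 138, 69]
t=3: [95, 129, 143, 90, 122, 84]
t=4: [130, 176, 197, 121, 167, 97]
t=5: [83, 103, 130, 85, 101, 70]
t=6: [169, 201, 211, 169, 201, 151]
t=7: [94, 64, 37, 94, 64, 124]
t=8: [169, 168, 163, 169, 168, 160]
t=9: [20, 17, 17, 20, 17, 17]
t=10: [54, 53, 56, 54, 53, 51]
t=11: [162, 158, 159, 162, 158, 161]
t=12: [5, 5, 4, 5, 5, 4]
t=13: [14, 14, 13, 14, 14, 13]
t=14: [41, 41, 40, 41, 41, 40]
t=15: [122, 122, 121, 122, 122, 121]
t=16: [114, 114, 115, 114, 114, 115]
t=17: [137, 137, 136, 137, 137, 136]
t=18: [69, 69, 70, 69, 69, 70]
t=19: [207, 207, 208, 207, 207, 208]
t=20: [141, 141, 142, 141, 141, 142]
t=21: [56, 56, 55, 56, 56, 55]
t=22: [167, 167, 166, 167, 167, 166]
t=23: [20, 20, 19, 20, 20, 19]
t=24: [59, 59, 58, 59, 59, 58]
t=25: [176, 176, 175, 176, 176, 175]
t=26: [47, 47, 46, 47, 47, 46]
t=27: [140, 140, 139, 140, 140, 139]
t=28: [60, 60, 61, 60, 60, 61]
t=29: [180, 180, 181, 180, 180, 181]
t=30: [60, 60, 61, 60, 60, 61]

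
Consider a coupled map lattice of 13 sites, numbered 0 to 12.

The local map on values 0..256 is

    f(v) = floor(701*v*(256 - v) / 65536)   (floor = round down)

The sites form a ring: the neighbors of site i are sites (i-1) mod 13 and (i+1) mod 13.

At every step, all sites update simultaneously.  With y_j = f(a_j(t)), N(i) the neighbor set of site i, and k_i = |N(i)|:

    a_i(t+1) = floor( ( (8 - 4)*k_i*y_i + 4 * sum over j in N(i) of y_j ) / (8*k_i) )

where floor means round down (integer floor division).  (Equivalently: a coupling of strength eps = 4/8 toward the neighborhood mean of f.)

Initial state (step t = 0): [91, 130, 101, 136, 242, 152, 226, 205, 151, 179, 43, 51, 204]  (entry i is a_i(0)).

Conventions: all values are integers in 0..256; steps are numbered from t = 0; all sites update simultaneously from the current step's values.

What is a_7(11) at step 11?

Simulating step by step:
t=0: [91, 130, 101, 136, 242, 152, 226, 205, 151, 179, 43, 51, 204]
t=1: [152, 169, 170, 137, 103, 111, 106, 115, 149, 140, 113, 108, 124]
t=2: [167, 159, 160, 168, 170, 170, 171, 171, 171, 172, 171, 171, 172]
t=3: [158, 162, 162, 159, 156, 155, 155, 155, 154, 154, 154, 154, 155]
t=4: [164, 162, 162, 164, 165, 166, 167, 167, 167, 168, 168, 167, 166]
t=5: [160, 161, 161, 161, 160, 159, 158, 158, 158, 158, 158, 158, 159]
t=6: [163, 163, 163, 163, 163, 164, 164, 165, 165, 165, 165, 164, 164]
t=7: [161, 162, 162, 162, 161, 161, 160, 160, 160, 160, 160, 160, 161]
t=8: [162, 162, 162, 162, 162, 163, 163, 164, 164, 164, 164, 163, 163]
t=9: [162, 162, 162, 162, 162, 162, 161, 161, 161, 161, 161, 161, 162]
t=10: [162, 162, 162, 162, 162, 162, 162, 163, 163, 163, 163, 162, 162]
t=11: [162, 162, 162, 162, 162, 162, 162, 162, 162, 162, 162, 162, 162]

Answer: a_7(11) = 162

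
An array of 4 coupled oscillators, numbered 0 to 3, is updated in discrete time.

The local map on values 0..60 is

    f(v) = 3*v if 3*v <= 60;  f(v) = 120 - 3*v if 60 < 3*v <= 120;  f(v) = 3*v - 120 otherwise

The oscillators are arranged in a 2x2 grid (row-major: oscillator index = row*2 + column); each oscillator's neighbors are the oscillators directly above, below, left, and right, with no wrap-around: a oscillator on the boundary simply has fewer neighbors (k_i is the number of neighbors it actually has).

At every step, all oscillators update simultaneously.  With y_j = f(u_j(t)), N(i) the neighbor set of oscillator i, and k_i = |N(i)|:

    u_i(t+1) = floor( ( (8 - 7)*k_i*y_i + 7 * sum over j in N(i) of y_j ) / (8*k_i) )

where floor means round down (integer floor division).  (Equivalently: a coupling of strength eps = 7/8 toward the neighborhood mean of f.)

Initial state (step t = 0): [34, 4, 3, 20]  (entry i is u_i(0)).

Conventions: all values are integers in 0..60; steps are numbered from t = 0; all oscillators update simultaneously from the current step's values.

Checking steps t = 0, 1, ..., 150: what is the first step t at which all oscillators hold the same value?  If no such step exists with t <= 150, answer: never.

Simulating step by step:
t=0: [34, 4, 3, 20]  (not all equal)
t=1: [11, 35, 35, 16]  (not all equal)
t=2: [17, 37, 37, 19]  (not all equal)
t=3: [14, 48, 48, 15]  (not all equal)
t=4: [26, 41, 41, 26]  (not all equal)
t=5: [7, 37, 37, 7]  (not all equal)
t=6: [10, 19, 19, 10]  (not all equal)
t=7: [53, 33, 33, 53]  (not all equal)
t=8: [23, 36, 36, 23]  (not all equal)
t=9: [16, 46, 46, 16]  (not all equal)
t=10: [21, 44, 44, 21]  (not all equal)
t=11: [17, 51, 51, 17]  (not all equal)
t=12: [35, 48, 48, 35]  (not all equal)
t=13: [22, 16, 16, 22]  (not all equal)
t=14: [48, 53, 53, 48]  (not all equal)
t=15: [37, 25, 25, 37]  (not all equal)
t=16: [40, 13, 13, 40]  (not all equal)
t=17: [34, 4, 4, 34]  (not all equal)
t=18: [12, 17, 17, 12]  (not all equal)
t=19: [49, 37, 37, 49]  (not all equal)
t=20: [11, 24, 24, 11]  (not all equal)
t=21: [46, 34, 34, 46]  (not all equal)
t=22: [18, 18, 18, 18]  (all equal)

Answer: 22
Key observation: Synchronization is absorbing here: once all oscillators are equal they stay equal, and step 22 is the first all-equal step.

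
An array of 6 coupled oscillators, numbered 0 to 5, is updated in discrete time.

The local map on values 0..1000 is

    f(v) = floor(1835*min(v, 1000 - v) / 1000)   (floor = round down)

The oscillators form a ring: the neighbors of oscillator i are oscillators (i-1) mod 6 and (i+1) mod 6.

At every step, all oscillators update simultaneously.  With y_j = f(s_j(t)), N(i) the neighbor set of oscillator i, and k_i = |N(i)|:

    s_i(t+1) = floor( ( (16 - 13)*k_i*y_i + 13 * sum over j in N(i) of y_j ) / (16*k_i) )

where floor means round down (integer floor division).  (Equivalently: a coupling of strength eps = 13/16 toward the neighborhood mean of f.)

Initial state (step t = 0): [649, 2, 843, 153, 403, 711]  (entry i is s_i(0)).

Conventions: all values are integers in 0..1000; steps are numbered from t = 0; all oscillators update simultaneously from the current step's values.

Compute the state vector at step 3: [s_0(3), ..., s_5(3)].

Simulating step by step:
t=0: [649, 2, 843, 153, 403, 711]
t=1: [337, 379, 168, 469, 467, 661]
t=2: [650, 506, 689, 634, 762, 715]
t=3: [700, 662, 747, 534, 566, 535]

Answer: [700, 662, 747, 534, 566, 535]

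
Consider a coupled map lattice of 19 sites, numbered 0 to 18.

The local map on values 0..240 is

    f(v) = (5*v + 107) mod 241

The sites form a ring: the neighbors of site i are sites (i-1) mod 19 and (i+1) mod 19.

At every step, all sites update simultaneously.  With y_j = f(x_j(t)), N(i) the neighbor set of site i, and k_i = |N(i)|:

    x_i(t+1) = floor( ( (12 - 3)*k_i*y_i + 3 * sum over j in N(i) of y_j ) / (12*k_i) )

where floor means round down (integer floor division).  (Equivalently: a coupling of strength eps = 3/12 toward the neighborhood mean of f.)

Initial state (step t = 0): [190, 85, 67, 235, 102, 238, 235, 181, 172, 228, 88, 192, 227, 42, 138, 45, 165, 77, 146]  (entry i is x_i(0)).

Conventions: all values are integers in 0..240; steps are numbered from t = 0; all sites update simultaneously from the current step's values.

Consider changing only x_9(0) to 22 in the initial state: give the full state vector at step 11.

Answer: [120, 73, 56, 117, 150, 201, 203, 66, 165, 163, 125, 202, 128, 175, 189, 181, 51, 152, 143]
Key observation: This trace re-runs the system from the modified initial state.

Derivation:
t=0: [190, 85, 67, 235, 102, 238, 235, 181, 172, 22, 88, 192, 227, 42, 138, 45, 165, 77, 146]
t=1: [90, 74, 166, 99, 122, 95, 75, 46, 35, 171, 88, 90, 50, 70, 76, 103, 169, 47, 98]
t=2: [100, 213, 205, 146, 203, 104, 24, 77, 72, 192, 88, 78, 123, 177, 48, 134, 201, 118, 108]
t=3: [140, 192, 166, 126, 150, 156, 189, 64, 183, 113, 63, 49, 185, 64, 89, 72, 144, 200, 166]
t=4: [102, 114, 175, 54, 122, 150, 109, 157, 90, 172, 173, 114, 88, 156, 104, 191, 124, 147, 188]
t=5: [136, 165, 54, 133, 210, 151, 165, 157, 77, 12, 30, 155, 93, 149, 141, 92, 30, 100, 94]
t=6: [86, 181, 134, 77, 168, 154, 195, 154, 49, 128, 52, 132, 103, 119, 93, 76, 38, 107, 94]
t=7: [59, 49, 47, 42, 188, 158, 127, 144, 105, 47, 103, 66, 138, 193, 95, 22, 62, 138, 98]
t=8: [149, 116, 99, 80, 93, 143, 49, 99, 138, 112, 142, 173, 93, 102, 115, 197, 168, 91, 115]
t=9: [147, 184, 118, 45, 83, 99, 110, 113, 93, 159, 94, 29, 85, 137, 182, 149, 194, 113, 176]
t=10: [100, 89, 180, 100, 56, 116, 170, 175, 113, 157, 95, 26, 47, 64, 64, 117, 124, 159, 55]
t=11: [120, 73, 56, 117, 150, 201, 203, 66, 165, 163, 125, 202, 128, 175, 189, 181, 51, 152, 143]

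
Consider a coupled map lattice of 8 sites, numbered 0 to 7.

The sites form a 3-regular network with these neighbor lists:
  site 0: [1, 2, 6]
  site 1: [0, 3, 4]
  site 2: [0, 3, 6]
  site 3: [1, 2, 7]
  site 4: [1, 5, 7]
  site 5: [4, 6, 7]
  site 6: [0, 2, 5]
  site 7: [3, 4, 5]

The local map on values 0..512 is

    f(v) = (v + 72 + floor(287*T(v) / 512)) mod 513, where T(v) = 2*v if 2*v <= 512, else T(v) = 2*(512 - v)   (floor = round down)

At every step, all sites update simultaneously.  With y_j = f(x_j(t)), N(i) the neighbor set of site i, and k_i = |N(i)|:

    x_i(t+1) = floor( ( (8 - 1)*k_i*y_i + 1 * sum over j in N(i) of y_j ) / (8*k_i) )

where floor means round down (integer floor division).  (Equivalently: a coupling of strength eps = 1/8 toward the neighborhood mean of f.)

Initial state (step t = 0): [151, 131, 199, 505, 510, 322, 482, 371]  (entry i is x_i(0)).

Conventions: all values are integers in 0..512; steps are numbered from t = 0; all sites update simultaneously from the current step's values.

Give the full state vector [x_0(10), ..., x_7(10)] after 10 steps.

Simulating step by step:
t=0: [151, 131, 199, 505, 510, 322, 482, 371]
t=1: [381, 327, 454, 100, 84, 91, 105, 86]
t=2: [94, 107, 95, 266, 244, 265, 275, 255]
t=3: [265, 279, 258, 115, 87, 98, 113, 98]
t=4: [108, 114, 118, 295, 251, 279, 292, 279]
t=5: [293, 294, 302, 115, 100, 98, 114, 98]
t=6: [105, 113, 114, 295, 275, 280, 293, 280]
t=7: [287, 292, 294, 115, 107, 98, 114, 98]
t=8: [106, 114, 115, 295, 288, 281, 293, 281]
t=9: [289, 294, 296, 115, 106, 97, 114, 97]
t=10: [106, 114, 115, 295, 286, 279, 293, 279]

Answer: [106, 114, 115, 295, 286, 279, 293, 279]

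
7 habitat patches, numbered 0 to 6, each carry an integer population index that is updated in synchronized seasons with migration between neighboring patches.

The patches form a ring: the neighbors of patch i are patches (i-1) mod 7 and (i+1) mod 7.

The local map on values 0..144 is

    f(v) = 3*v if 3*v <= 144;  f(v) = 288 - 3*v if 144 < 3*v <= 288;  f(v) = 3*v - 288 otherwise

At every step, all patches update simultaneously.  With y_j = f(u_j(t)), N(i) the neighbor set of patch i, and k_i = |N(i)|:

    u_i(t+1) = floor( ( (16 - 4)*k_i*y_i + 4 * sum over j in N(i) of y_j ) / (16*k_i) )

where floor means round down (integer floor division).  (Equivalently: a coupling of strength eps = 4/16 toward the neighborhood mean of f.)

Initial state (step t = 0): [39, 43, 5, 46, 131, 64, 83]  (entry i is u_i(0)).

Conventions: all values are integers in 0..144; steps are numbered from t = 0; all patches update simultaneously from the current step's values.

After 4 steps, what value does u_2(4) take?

Answer: u_2(4) = 89

Derivation:
t=0: [39, 43, 5, 46, 131, 64, 83]
t=1: [108, 113, 44, 118, 108, 90, 55]
t=2: [48, 59, 113, 70, 37, 33, 99]
t=3: [123, 107, 61, 78, 105, 89, 37]
t=4: [78, 48, 89, 57, 29, 33, 96]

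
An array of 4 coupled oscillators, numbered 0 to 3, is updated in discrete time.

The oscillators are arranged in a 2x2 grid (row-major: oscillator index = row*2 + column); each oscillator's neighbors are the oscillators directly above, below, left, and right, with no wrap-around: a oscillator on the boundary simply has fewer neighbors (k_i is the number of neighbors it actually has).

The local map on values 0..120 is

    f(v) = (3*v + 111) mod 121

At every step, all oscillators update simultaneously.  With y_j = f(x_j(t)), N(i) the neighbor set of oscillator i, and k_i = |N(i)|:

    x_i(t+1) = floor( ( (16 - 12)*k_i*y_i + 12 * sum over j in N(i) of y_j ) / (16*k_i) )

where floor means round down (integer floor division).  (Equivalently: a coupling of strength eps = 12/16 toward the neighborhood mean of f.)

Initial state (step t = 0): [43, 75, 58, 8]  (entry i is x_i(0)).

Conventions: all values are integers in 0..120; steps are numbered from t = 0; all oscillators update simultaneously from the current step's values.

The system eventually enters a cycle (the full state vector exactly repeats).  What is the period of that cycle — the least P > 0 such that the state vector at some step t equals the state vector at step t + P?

Simulating step by step:
t=0: [43, 75, 58, 8]
t=1: [81, 73, 60, 54]
t=2: [79, 75, 65, 59]
t=3: [85, 80, 73, 70]
t=4: [74, 58, 52, 93]
t=5: [48, 55, 50, 32]
t=6: [23, 45, 41, 41]
t=7: [58, 65, 92, 72]
t=8: [43, 64, 54, 54]
t=9: [64, 71, 64, 42]
t=10: [68, 86, 81, 82]
t=11: [62, 72, 98, 73]
t=12: [61, 74, 64, 69]
t=13: [70, 70, 63, 76]
t=14: [71, 85, 80, 75]
t=15: [62, 66, 93, 65]
t=16: [49, 61, 51, 51]
t=17: [31, 27, 19, 33]
t=18: [65, 82, 76, 66]
t=19: [95, 77, 73, 96]
t=20: [78, 50, 47, 79]
t=21: [36, 83, 80, 37]
t=22: [109, 104, 101, 110]
t=23: [60, 72, 70, 61]
t=24: [73, 59, 57, 74]
t=25: [54, 78, 77, 55]
t=26: [83, 50, 49, 84]
t=27: [42, 49, 48, 13]
t=28: [39, 58, 57, 18]
t=29: [57, 67, 66, 42]
t=30: [61, 76, 75, 80]
t=31: [84, 84, 83, 98]
t=32: [44, 15, 45, 54]
t=33: [14, 20, 13, 22]
t=34: [37, 45, 40, 43]
t=35: [68, 83, 110, 72]
t=36: [91, 88, 78, 94]
t=37: [48, 22, 44, 50]
t=38: [24, 26, 12, 26]
t=39: [50, 65, 55, 52]
t=40: [41, 32, 25, 43]
t=41: [84, 108, 103, 86]
t=42: [48, 20, 16, 49]
t=43: [36, 23, 20, 37]
t=44: [65, 89, 87, 66]
t=45: [25, 52, 51, 25]
t=46: [33, 55, 54, 33]
t=47: [46, 75, 74, 46]
t=48: [71, 28, 28, 71]
t=49: [76, 80, 80, 76]
t=50: [106, 100, 100, 106]
t=51: [52, 61, 61, 52]
t=52: [45, 31, 31, 45]
t=53: [63, 23, 23, 63]
t=54: [58, 58, 58, 58]
t=55: [43, 43, 43, 43]
t=56: [119, 119, 119, 119]
t=57: [105, 105, 105, 105]
t=58: [63, 63, 63, 63]
t=59: [58, 58, 58, 58]

Answer: 5
Key observation: The state at step 54, [58, 58, 58, 58], reappears at step 59 — and no state repeats earlier — so the cycle the system enters has period 5.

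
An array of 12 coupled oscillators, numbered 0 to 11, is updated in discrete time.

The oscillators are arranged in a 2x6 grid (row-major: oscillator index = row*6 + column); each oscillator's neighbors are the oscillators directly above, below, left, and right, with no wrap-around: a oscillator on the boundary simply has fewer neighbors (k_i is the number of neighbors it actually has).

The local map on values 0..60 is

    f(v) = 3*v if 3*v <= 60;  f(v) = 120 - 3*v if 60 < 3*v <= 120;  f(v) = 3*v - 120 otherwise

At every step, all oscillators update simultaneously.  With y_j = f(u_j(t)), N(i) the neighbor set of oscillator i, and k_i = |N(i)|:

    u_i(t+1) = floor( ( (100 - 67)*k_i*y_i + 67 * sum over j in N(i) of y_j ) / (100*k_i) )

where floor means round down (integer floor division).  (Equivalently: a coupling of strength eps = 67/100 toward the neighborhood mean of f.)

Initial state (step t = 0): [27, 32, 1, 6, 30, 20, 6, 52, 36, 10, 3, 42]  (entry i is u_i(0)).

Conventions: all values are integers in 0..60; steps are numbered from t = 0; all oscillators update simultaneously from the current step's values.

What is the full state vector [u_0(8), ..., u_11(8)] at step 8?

Answer: [36, 37, 27, 28, 47, 54, 39, 37, 22, 20, 41, 52]

Derivation:
t=0: [27, 32, 1, 6, 30, 20, 6, 52, 36, 10, 3, 42]
t=1: [26, 25, 13, 20, 29, 31, 31, 23, 19, 18, 17, 25]
t=2: [37, 44, 49, 47, 41, 35, 40, 45, 50, 55, 46, 40]
t=3: [6, 15, 22, 23, 13, 5, 8, 14, 29, 30, 16, 11]
t=4: [29, 40, 46, 44, 38, 29, 28, 36, 39, 39, 38, 31]
t=5: [22, 14, 9, 9, 13, 21, 26, 12, 8, 5, 10, 21]
t=6: [45, 39, 29, 27, 38, 50, 44, 36, 25, 23, 34, 47]
t=7: [9, 14, 30, 32, 21, 18, 13, 17, 36, 39, 23, 23]
t=8: [36, 37, 27, 28, 47, 54, 39, 37, 22, 20, 41, 52]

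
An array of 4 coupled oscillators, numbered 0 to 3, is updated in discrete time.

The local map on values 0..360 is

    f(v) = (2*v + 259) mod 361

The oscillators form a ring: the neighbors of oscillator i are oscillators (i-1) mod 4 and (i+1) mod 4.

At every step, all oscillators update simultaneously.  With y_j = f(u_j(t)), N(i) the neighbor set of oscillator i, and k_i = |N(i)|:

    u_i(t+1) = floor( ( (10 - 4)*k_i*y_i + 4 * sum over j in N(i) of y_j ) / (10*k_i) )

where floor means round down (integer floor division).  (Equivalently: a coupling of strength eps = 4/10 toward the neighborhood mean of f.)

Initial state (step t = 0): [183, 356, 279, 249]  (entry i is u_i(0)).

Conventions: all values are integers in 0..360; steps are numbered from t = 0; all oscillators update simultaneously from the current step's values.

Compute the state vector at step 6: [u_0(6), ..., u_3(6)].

Answer: [101, 235, 177, 72]

Derivation:
t=0: [183, 356, 279, 249]
t=1: [215, 221, 113, 92]
t=2: [281, 294, 158, 139]
t=3: [119, 137, 188, 168]
t=4: [162, 185, 245, 222]
t=5: [255, 210, 138, 255]
t=6: [101, 235, 177, 72]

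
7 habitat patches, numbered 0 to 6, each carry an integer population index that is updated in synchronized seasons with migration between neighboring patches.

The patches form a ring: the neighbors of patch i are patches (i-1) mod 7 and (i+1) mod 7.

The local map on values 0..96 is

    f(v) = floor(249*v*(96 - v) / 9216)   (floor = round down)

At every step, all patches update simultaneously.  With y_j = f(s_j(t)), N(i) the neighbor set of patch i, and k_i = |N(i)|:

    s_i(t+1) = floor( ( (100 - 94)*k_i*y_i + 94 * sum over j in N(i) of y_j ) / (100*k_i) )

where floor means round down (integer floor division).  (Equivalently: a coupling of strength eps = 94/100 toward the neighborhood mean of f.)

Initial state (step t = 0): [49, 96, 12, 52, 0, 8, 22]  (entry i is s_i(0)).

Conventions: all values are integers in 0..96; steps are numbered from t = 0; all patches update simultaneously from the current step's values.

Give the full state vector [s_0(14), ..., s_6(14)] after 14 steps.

Simulating step by step:
t=0: [49, 96, 12, 52, 0, 8, 22]
t=1: [23, 41, 30, 16, 37, 21, 40]
t=2: [59, 49, 47, 54, 39, 57, 44]
t=3: [61, 60, 61, 61, 60, 60, 59]
t=4: [57, 57, 57, 57, 57, 58, 57]
t=5: [60, 60, 60, 60, 59, 59, 59]
t=6: [58, 58, 58, 58, 58, 58, 58]
t=7: [59, 59, 59, 59, 59, 59, 59]
t=8: [58, 58, 58, 58, 58, 58, 58]
t=9: [59, 59, 59, 59, 59, 59, 59]
t=10: [58, 58, 58, 58, 58, 58, 58]
t=11: [59, 59, 59, 59, 59, 59, 59]
t=12: [58, 58, 58, 58, 58, 58, 58]
t=13: [59, 59, 59, 59, 59, 59, 59]
t=14: [58, 58, 58, 58, 58, 58, 58]

Answer: [58, 58, 58, 58, 58, 58, 58]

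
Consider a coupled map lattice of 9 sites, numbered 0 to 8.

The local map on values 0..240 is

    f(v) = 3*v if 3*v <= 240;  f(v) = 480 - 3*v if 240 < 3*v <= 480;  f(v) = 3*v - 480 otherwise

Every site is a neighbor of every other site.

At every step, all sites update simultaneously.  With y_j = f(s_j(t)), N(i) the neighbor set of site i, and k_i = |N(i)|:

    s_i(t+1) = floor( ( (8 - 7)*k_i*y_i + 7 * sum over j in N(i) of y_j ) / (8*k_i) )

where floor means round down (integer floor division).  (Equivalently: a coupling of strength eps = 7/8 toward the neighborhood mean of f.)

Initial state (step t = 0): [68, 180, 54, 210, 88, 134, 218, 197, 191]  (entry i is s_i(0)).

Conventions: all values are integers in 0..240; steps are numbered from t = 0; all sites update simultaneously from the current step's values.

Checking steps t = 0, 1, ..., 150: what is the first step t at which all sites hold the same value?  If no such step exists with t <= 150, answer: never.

Answer: 2
Key observation: Synchronization is absorbing here: once all sites are equal they stay equal, and step 2 is the first all-equal step.

Derivation:
t=0: [68, 180, 54, 210, 88, 134, 218, 197, 191]  (not all equal)
t=1: [139, 137, 139, 138, 139, 137, 139, 138, 137]  (not all equal)
t=2: [65, 65, 65, 65, 65, 65, 65, 65, 65]  (all equal)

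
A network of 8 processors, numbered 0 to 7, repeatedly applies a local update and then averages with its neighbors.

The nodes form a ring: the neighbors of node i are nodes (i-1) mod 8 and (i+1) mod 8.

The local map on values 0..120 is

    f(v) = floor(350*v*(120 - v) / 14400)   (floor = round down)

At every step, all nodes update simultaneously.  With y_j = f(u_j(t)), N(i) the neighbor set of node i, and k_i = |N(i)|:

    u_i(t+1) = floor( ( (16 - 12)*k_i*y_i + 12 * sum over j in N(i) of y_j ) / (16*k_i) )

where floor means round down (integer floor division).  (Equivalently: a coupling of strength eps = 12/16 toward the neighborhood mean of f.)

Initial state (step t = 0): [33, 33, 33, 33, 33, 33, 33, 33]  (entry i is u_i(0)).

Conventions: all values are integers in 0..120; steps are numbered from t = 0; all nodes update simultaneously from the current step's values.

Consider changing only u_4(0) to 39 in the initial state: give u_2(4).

Answer: u_2(4) = 83
Key observation: This trace re-runs the system from the modified initial state.

Derivation:
t=0: [33, 33, 33, 33, 39, 33, 33, 33]
t=1: [69, 69, 69, 71, 70, 71, 69, 69]
t=2: [85, 85, 84, 84, 84, 84, 84, 85]
t=3: [72, 72, 72, 73, 73, 73, 72, 72]
t=4: [84, 84, 83, 83, 83, 83, 83, 84]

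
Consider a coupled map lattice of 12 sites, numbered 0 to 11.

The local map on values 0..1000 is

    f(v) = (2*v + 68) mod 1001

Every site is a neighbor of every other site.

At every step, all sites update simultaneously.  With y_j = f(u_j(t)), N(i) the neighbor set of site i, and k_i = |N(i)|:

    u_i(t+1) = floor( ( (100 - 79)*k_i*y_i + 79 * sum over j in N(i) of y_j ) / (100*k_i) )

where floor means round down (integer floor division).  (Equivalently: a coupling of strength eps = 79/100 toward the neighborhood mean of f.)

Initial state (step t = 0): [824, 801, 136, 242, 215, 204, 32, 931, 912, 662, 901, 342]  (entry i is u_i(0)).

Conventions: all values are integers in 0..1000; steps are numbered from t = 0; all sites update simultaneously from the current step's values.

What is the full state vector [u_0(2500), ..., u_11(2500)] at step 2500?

Answer: [273, 273, 273, 273, 273, 273, 273, 273, 273, 273, 273, 273]
Key observation: The state at step 5, [614, 614, 614, 614, 614, 614, 614, 614, 614, 614, 614, 614], reappears at step 17: the system is in a cycle of period 12 from step 5 on.  Therefore the state at step 2500 equals the state at step 5 + ((2500 - 5) mod 12) = 16, which is [273, 273, 273, 273, 273, 273, 273, 273, 273, 273, 273, 273].

Derivation:
t=0: [824, 801, 136, 242, 215, 204, 32, 931, 912, 662, 901, 342]
t=1: [616, 610, 565, 594, 586, 583, 536, 646, 641, 572, 638, 622]
t=2: [272, 271, 258, 266, 264, 263, 250, 281, 279, 260, 278, 274]
t=3: [605, 604, 601, 603, 602, 602, 599, 607, 607, 601, 606, 605]
t=4: [274, 274, 273, 273, 273, 273, 272, 274, 274, 273, 274, 274]
t=5: [614, 614, 614, 614, 614, 614, 614, 614, 614, 614, 614, 614]
t=6: [295, 295, 295, 295, 295, 295, 295, 295, 295, 295, 295, 295]
t=7: [658, 658, 658, 658, 658, 658, 658, 658, 658, 658, 658, 658]
t=8: [383, 383, 383, 383, 383, 383, 383, 383, 383, 383, 383, 383]
t=9: [834, 834, 834, 834, 834, 834, 834, 834, 834, 834, 834, 834]
t=10: [735, 735, 735, 735, 735, 735, 735, 735, 735, 735, 735, 735]
t=11: [537, 537, 537, 537, 537, 537, 537, 537, 537, 537, 537, 537]
t=12: [141, 141, 141, 141, 141, 141, 141, 141, 141, 141, 141, 141]
t=13: [350, 350, 350, 350, 350, 350, 350, 350, 350, 350, 350, 350]
t=14: [768, 768, 768, 768, 768, 768, 768, 768, 768, 768, 768, 768]
t=15: [603, 603, 603, 603, 603, 603, 603, 603, 603, 603, 603, 603]
t=16: [273, 273, 273, 273, 273, 273, 273, 273, 273, 273, 273, 273]
t=17: [614, 614, 614, 614, 614, 614, 614, 614, 614, 614, 614, 614]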